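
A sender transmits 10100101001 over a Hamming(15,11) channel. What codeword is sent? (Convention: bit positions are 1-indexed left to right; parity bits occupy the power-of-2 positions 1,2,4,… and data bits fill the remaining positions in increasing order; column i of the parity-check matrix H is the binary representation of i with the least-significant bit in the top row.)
Codeword c = d · G (mod 2), d = 10100101001:
  c[0] = d·G[:,0] = (10100101001)·(11011010101) mod 2 = 1+0+0+0+0+0+0+0+0+0+1 mod 2 = 0
  c[1] = d·G[:,1] = (10100101001)·(10110110011) mod 2 = 1+0+1+0+0+1+0+0+0+0+1 mod 2 = 0
  c[2] = d·G[:,2] = (10100101001)·(10000000000) mod 2 = 1+0+0+0+0+0+0+0+0+0+0 mod 2 = 1
  c[3] = d·G[:,3] = (10100101001)·(01110001111) mod 2 = 0+0+1+0+0+0+0+1+0+0+1 mod 2 = 1
  c[4] = d·G[:,4] = (10100101001)·(01000000000) mod 2 = 0+0+0+0+0+0+0+0+0+0+0 mod 2 = 0
  c[5] = d·G[:,5] = (10100101001)·(00100000000) mod 2 = 0+0+1+0+0+0+0+0+0+0+0 mod 2 = 1
  c[6] = d·G[:,6] = (10100101001)·(00010000000) mod 2 = 0+0+0+0+0+0+0+0+0+0+0 mod 2 = 0
  c[7] = d·G[:,7] = (10100101001)·(00001111111) mod 2 = 0+0+0+0+0+1+0+1+0+0+1 mod 2 = 1
  c[8] = d·G[:,8] = (10100101001)·(00001000000) mod 2 = 0+0+0+0+0+0+0+0+0+0+0 mod 2 = 0
  c[9] = d·G[:,9] = (10100101001)·(00000100000) mod 2 = 0+0+0+0+0+1+0+0+0+0+0 mod 2 = 1
  c[10] = d·G[:,10] = (10100101001)·(00000010000) mod 2 = 0+0+0+0+0+0+0+0+0+0+0 mod 2 = 0
  c[11] = d·G[:,11] = (10100101001)·(00000001000) mod 2 = 0+0+0+0+0+0+0+1+0+0+0 mod 2 = 1
  c[12] = d·G[:,12] = (10100101001)·(00000000100) mod 2 = 0+0+0+0+0+0+0+0+0+0+0 mod 2 = 0
  c[13] = d·G[:,13] = (10100101001)·(00000000010) mod 2 = 0+0+0+0+0+0+0+0+0+0+0 mod 2 = 0
  c[14] = d·G[:,14] = (10100101001)·(00000000001) mod 2 = 0+0+0+0+0+0+0+0+0+0+1 mod 2 = 1
Codeword = 001101010101001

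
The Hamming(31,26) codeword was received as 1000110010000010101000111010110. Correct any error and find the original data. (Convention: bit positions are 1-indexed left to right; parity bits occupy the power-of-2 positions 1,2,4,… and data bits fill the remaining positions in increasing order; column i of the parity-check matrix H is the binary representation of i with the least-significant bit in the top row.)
Syndrome s = H · r^T (mod 2), r = 1000110010000010101000111010110:
  s[0] = (1010101010101010101010101010101)·(1000110010000010101000111010110) mod 2 = 1+0+0+0+1+0+0+0+1+0+0+0+0+0+1+0+1+0+1+0+0+0+1+0+1+0+1+0+1+0+0 mod 2 = 0
  s[1] = (0110011001100110011001100110011)·(1000110010000010101000111010110) mod 2 = 0+0+0+0+0+1+0+0+0+0+0+0+0+0+1+0+0+0+1+0+0+0+1+0+0+0+1+0+0+1+0 mod 2 = 0
  s[2] = (0001111000011110000111100001111)·(1000110010000010101000111010110) mod 2 = 0+0+0+0+1+1+0+0+0+0+0+0+0+0+1+0+0+0+0+0+0+0+1+0+0+0+0+0+1+1+0 mod 2 = 0
  s[3] = (0000000111111110000000011111111)·(1000110010000010101000111010110) mod 2 = 0+0+0+0+0+0+0+0+1+0+0+0+0+0+1+0+0+0+0+0+0+0+0+1+1+0+1+0+1+1+0 mod 2 = 1
  s[4] = (0000000000000001111111111111111)·(1000110010000010101000111010110) mod 2 = 0+0+0+0+0+0+0+0+0+0+0+0+0+0+0+0+1+0+1+0+0+0+1+1+1+0+1+0+1+1+0 mod 2 = 0
Syndrome = 00010
Column 8 of H equals this syndrome → error at bit 8 (1-indexed).
Flip bit 8: 1000110010000010101000111010110 → 1000110110000010101000111010110
Extract data bits at positions {3,5,6,7,9,10,11,12,13,14,15,17,18,19,20,21,22,23,24,25,26,27,28,29,30,31}: 01101000001101000111010110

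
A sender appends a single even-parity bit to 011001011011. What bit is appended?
Sum of data bits: 0+1+1+0+0+1+0+1+1+0+1+1 = 7.
7 mod 2 = 1, so parity bit = 1.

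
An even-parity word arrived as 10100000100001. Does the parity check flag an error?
Sum of received bits: 1+0+1+0+0+0+0+0+1+0+0+0+0+1 = 4; 4 mod 2 = 0. Result is 0 → no error detected.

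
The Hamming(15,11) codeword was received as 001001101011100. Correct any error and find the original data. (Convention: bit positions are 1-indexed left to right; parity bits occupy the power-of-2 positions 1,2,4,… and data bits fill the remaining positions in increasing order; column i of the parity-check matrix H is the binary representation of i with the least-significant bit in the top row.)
Syndrome s = H · r^T (mod 2), r = 001001101011100:
  s[0] = (101010101010101)·(001001101011100) mod 2 = 0+0+1+0+0+0+1+0+1+0+1+0+1+0+0 mod 2 = 1
  s[1] = (011001100110011)·(001001101011100) mod 2 = 0+0+1+0+0+1+1+0+0+0+1+0+0+0+0 mod 2 = 0
  s[2] = (000111100001111)·(001001101011100) mod 2 = 0+0+0+0+0+1+1+0+0+0+0+1+1+0+0 mod 2 = 0
  s[3] = (000000011111111)·(001001101011100) mod 2 = 0+0+0+0+0+0+0+0+1+0+1+1+1+0+0 mod 2 = 0
Syndrome = 1000
Column 1 of H equals this syndrome → error at bit 1 (1-indexed).
Flip bit 1: 001001101011100 → 101001101011100
Extract data bits at positions {3,5,6,7,9,10,11,12,13,14,15}: 10111011100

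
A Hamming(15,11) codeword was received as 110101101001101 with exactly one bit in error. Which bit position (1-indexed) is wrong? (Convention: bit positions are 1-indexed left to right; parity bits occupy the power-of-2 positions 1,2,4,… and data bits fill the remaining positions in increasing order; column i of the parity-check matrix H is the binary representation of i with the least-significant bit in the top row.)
Syndrome s = H · r^T (mod 2), r = 110101101001101:
  s[0] = (101010101010101)·(110101101001101) mod 2 = 1+0+0+0+0+0+1+0+1+0+0+0+1+0+1 mod 2 = 1
  s[1] = (011001100110011)·(110101101001101) mod 2 = 0+1+0+0+0+1+1+0+0+0+0+0+0+0+1 mod 2 = 0
  s[2] = (000111100001111)·(110101101001101) mod 2 = 0+0+0+1+0+1+1+0+0+0+0+1+1+0+1 mod 2 = 0
  s[3] = (000000011111111)·(110101101001101) mod 2 = 0+0+0+0+0+0+0+0+1+0+0+1+1+0+1 mod 2 = 0
Syndrome = 1000
Column i of H is the binary representation of i, so the syndrome is the binary index of the flipped bit.
Read s = 1000 with s[0] as LSB: 1·2^0 + 0·2^1 + 0·2^2 + 0·2^3 = 1.
Error is at bit position 1.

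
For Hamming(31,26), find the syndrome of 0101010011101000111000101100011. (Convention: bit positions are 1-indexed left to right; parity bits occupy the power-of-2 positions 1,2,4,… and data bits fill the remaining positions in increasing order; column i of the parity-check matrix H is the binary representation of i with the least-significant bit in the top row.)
Syndrome s = H · r^T (mod 2), r = 0101010011101000111000101100011:
  s[0] = (1010101010101010101010101010101)·(0101010011101000111000101100011) mod 2 = 0+0+0+0+0+0+0+0+1+0+1+0+1+0+0+0+1+0+1+0+0+0+1+0+1+0+0+0+0+0+1 mod 2 = 0
  s[1] = (0110011001100110011001100110011)·(0101010011101000111000101100011) mod 2 = 0+1+0+0+0+1+0+0+0+1+1+0+0+0+0+0+0+1+1+0+0+0+1+0+0+1+0+0+0+1+1 mod 2 = 0
  s[2] = (0001111000011110000111100001111)·(0101010011101000111000101100011) mod 2 = 0+0+0+1+0+1+0+0+0+0+0+0+1+0+0+0+0+0+0+0+0+0+1+0+0+0+0+0+0+1+1 mod 2 = 0
  s[3] = (0000000111111110000000011111111)·(0101010011101000111000101100011) mod 2 = 0+0+0+0+0+0+0+0+1+1+1+0+1+0+0+0+0+0+0+0+0+0+0+0+1+1+0+0+0+1+1 mod 2 = 0
  s[4] = (0000000000000001111111111111111)·(0101010011101000111000101100011) mod 2 = 0+0+0+0+0+0+0+0+0+0+0+0+0+0+0+0+1+1+1+0+0+0+1+0+1+1+0+0+0+1+1 mod 2 = 0
Syndrome = 00000
s = 0: no error detected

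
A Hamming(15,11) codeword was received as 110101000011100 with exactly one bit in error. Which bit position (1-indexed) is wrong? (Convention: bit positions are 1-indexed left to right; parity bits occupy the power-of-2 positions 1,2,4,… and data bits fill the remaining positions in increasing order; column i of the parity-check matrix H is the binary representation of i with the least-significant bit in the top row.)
Syndrome s = H · r^T (mod 2), r = 110101000011100:
  s[0] = (101010101010101)·(110101000011100) mod 2 = 1+0+0+0+0+0+0+0+0+0+1+0+1+0+0 mod 2 = 1
  s[1] = (011001100110011)·(110101000011100) mod 2 = 0+1+0+0+0+1+0+0+0+0+1+0+0+0+0 mod 2 = 1
  s[2] = (000111100001111)·(110101000011100) mod 2 = 0+0+0+1+0+1+0+0+0+0+0+1+1+0+0 mod 2 = 0
  s[3] = (000000011111111)·(110101000011100) mod 2 = 0+0+0+0+0+0+0+0+0+0+1+1+1+0+0 mod 2 = 1
Syndrome = 1101
Column i of H is the binary representation of i, so the syndrome is the binary index of the flipped bit.
Read s = 1101 with s[0] as LSB: 1·2^0 + 1·2^1 + 0·2^2 + 1·2^3 = 11.
Error is at bit position 11.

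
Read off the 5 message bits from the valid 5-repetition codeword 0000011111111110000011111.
Split into 5-bit blocks: 00000 11111 11111 00000 11111
Data = 01101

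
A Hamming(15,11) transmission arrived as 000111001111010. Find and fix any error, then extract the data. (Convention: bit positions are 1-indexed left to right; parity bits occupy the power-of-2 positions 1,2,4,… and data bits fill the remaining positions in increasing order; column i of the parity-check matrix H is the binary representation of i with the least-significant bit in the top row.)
Syndrome s = H · r^T (mod 2), r = 000111001111010:
  s[0] = (101010101010101)·(000111001111010) mod 2 = 0+0+0+0+1+0+0+0+1+0+1+0+0+0+0 mod 2 = 1
  s[1] = (011001100110011)·(000111001111010) mod 2 = 0+0+0+0+0+1+0+0+0+1+1+0+0+1+0 mod 2 = 0
  s[2] = (000111100001111)·(000111001111010) mod 2 = 0+0+0+1+1+1+0+0+0+0+0+1+0+1+0 mod 2 = 1
  s[3] = (000000011111111)·(000111001111010) mod 2 = 0+0+0+0+0+0+0+0+1+1+1+1+0+1+0 mod 2 = 1
Syndrome = 1011
Column 13 of H equals this syndrome → error at bit 13 (1-indexed).
Flip bit 13: 000111001111010 → 000111001111110
Extract data bits at positions {3,5,6,7,9,10,11,12,13,14,15}: 01101111110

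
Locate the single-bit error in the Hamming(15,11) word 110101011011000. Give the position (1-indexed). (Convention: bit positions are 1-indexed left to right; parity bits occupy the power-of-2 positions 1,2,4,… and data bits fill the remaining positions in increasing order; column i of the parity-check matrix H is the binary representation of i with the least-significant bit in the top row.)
Syndrome s = H · r^T (mod 2), r = 110101011011000:
  s[0] = (101010101010101)·(110101011011000) mod 2 = 1+0+0+0+0+0+0+0+1+0+1+0+0+0+0 mod 2 = 1
  s[1] = (011001100110011)·(110101011011000) mod 2 = 0+1+0+0+0+1+0+0+0+0+1+0+0+0+0 mod 2 = 1
  s[2] = (000111100001111)·(110101011011000) mod 2 = 0+0+0+1+0+1+0+0+0+0+0+1+0+0+0 mod 2 = 1
  s[3] = (000000011111111)·(110101011011000) mod 2 = 0+0+0+0+0+0+0+1+1+0+1+1+0+0+0 mod 2 = 0
Syndrome = 1110
Column i of H is the binary representation of i, so the syndrome is the binary index of the flipped bit.
Read s = 1110 with s[0] as LSB: 1·2^0 + 1·2^1 + 1·2^2 + 0·2^3 = 7.
Error is at bit position 7.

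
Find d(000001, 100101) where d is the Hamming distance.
XOR = 100100, count of 1s = 2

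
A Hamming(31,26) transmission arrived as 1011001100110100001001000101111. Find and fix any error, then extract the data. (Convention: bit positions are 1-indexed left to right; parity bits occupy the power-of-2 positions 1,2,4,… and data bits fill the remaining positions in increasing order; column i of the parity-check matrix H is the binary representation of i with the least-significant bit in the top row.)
Syndrome s = H · r^T (mod 2), r = 1011001100110100001001000101111:
  s[0] = (1010101010101010101010101010101)·(1011001100110100001001000101111) mod 2 = 1+0+1+0+0+0+1+0+0+0+1+0+0+0+0+0+0+0+1+0+0+0+0+0+0+0+0+0+1+0+1 mod 2 = 1
  s[1] = (0110011001100110011001100110011)·(1011001100110100001001000101111) mod 2 = 0+0+1+0+0+0+1+0+0+0+1+0+0+1+0+0+0+0+1+0+0+1+0+0+0+1+0+0+0+1+1 mod 2 = 1
  s[2] = (0001111000011110000111100001111)·(1011001100110100001001000101111) mod 2 = 0+0+0+1+0+0+1+0+0+0+0+1+0+1+0+0+0+0+0+0+0+1+0+0+0+0+0+1+1+1+1 mod 2 = 1
  s[3] = (0000000111111110000000011111111)·(1011001100110100001001000101111) mod 2 = 0+0+0+0+0+0+0+1+0+0+1+1+0+1+0+0+0+0+0+0+0+0+0+0+0+1+0+1+1+1+1 mod 2 = 1
  s[4] = (0000000000000001111111111111111)·(1011001100110100001001000101111) mod 2 = 0+0+0+0+0+0+0+0+0+0+0+0+0+0+0+0+0+0+1+0+0+1+0+0+0+1+0+1+1+1+1 mod 2 = 1
Syndrome = 11111
Column 31 of H equals this syndrome → error at bit 31 (1-indexed).
Flip bit 31: 1011001100110100001001000101111 → 1011001100110100001001000101110
Extract data bits at positions {3,5,6,7,9,10,11,12,13,14,15,17,18,19,20,21,22,23,24,25,26,27,28,29,30,31}: 10010011010001001000101110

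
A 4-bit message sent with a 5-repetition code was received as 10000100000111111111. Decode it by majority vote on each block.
Split into 5-bit blocks and majority-vote each:
  block 1 = 10000: 1 ones, 4 zeros → 0
  block 2 = 10000: 1 ones, 4 zeros → 0
  block 3 = 01111: 4 ones, 1 zeros → 1
  block 4 = 11111: 5 ones, 0 zeros → 1
Decoded = 0011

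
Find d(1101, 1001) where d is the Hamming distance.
XOR = 0100, count of 1s = 1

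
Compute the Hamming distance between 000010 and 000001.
XOR = 000011, count of 1s = 2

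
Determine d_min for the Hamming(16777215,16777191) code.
d_min = 3 (every single-error-correcting Hamming code has d_min = 3).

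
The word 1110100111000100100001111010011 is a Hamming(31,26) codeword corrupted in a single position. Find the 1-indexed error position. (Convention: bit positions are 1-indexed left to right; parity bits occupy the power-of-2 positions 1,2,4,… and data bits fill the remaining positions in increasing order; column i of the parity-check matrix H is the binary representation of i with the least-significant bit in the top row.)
Syndrome s = H · r^T (mod 2), r = 1110100111000100100001111010011:
  s[0] = (1010101010101010101010101010101)·(1110100111000100100001111010011) mod 2 = 1+0+1+0+1+0+0+0+1+0+0+0+0+0+0+0+1+0+0+0+0+0+1+0+1+0+1+0+0+0+1 mod 2 = 1
  s[1] = (0110011001100110011001100110011)·(1110100111000100100001111010011) mod 2 = 0+1+1+0+0+0+0+0+0+1+0+0+0+1+0+0+0+0+0+0+0+1+1+0+0+0+1+0+0+1+1 mod 2 = 1
  s[2] = (0001111000011110000111100001111)·(1110100111000100100001111010011) mod 2 = 0+0+0+0+1+0+0+0+0+0+0+0+0+1+0+0+0+0+0+0+0+1+1+0+0+0+0+0+0+1+1 mod 2 = 0
  s[3] = (0000000111111110000000011111111)·(1110100111000100100001111010011) mod 2 = 0+0+0+0+0+0+0+1+1+1+0+0+0+1+0+0+0+0+0+0+0+0+0+1+1+0+1+0+0+1+1 mod 2 = 1
  s[4] = (0000000000000001111111111111111)·(1110100111000100100001111010011) mod 2 = 0+0+0+0+0+0+0+0+0+0+0+0+0+0+0+0+1+0+0+0+0+1+1+1+1+0+1+0+0+1+1 mod 2 = 0
Syndrome = 11010
Column i of H is the binary representation of i, so the syndrome is the binary index of the flipped bit.
Read s = 11010 with s[0] as LSB: 1·2^0 + 1·2^1 + 0·2^2 + 1·2^3 + 0·2^4 = 11.
Error is at bit position 11.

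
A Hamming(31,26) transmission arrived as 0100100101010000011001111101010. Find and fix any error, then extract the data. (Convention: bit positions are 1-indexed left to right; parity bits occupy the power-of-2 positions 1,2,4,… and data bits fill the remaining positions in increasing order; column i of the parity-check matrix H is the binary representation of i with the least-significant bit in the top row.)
Syndrome s = H · r^T (mod 2), r = 0100100101010000011001111101010:
  s[0] = (1010101010101010101010101010101)·(0100100101010000011001111101010) mod 2 = 0+0+0+0+1+0+0+0+0+0+0+0+0+0+0+0+0+0+1+0+0+0+1+0+1+0+0+0+0+0+0 mod 2 = 0
  s[1] = (0110011001100110011001100110011)·(0100100101010000011001111101010) mod 2 = 0+1+0+0+0+0+0+0+0+1+0+0+0+0+0+0+0+1+1+0+0+1+1+0+0+1+0+0+0+1+0 mod 2 = 0
  s[2] = (0001111000011110000111100001111)·(0100100101010000011001111101010) mod 2 = 0+0+0+0+1+0+0+0+0+0+0+1+0+0+0+0+0+0+0+0+0+1+1+0+0+0+0+1+0+1+0 mod 2 = 0
  s[3] = (0000000111111110000000011111111)·(0100100101010000011001111101010) mod 2 = 0+0+0+0+0+0+0+1+0+1+0+1+0+0+0+0+0+0+0+0+0+0+0+1+1+1+0+1+0+1+0 mod 2 = 0
  s[4] = (0000000000000001111111111111111)·(0100100101010000011001111101010) mod 2 = 0+0+0+0+0+0+0+0+0+0+0+0+0+0+0+0+0+1+1+0+0+1+1+1+1+1+0+1+0+1+0 mod 2 = 1
Syndrome = 00001
Column 16 of H equals this syndrome → error at bit 16 (1-indexed).
Flip bit 16: 0100100101010000011001111101010 → 0100100101010001011001111101010
Extract data bits at positions {3,5,6,7,9,10,11,12,13,14,15,17,18,19,20,21,22,23,24,25,26,27,28,29,30,31}: 01000101000011001111101010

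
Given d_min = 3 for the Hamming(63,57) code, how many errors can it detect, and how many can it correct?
Detection only: up to d_min − 1 = 2 errors.
Correction: up to ⌊(d_min − 1)/2⌋ = ⌊2/2⌋ = 1 errors.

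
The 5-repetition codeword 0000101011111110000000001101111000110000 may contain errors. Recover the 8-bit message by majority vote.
Split into 5-bit blocks and majority-vote each:
  block 1 = 00001: 1 ones, 4 zeros → 0
  block 2 = 01011: 3 ones, 2 zeros → 1
  block 3 = 11111: 5 ones, 0 zeros → 1
  block 4 = 00000: 0 ones, 5 zeros → 0
  block 5 = 00001: 1 ones, 4 zeros → 0
  block 6 = 10111: 4 ones, 1 zeros → 1
  block 7 = 10001: 2 ones, 3 zeros → 0
  block 8 = 10000: 1 ones, 4 zeros → 0
Decoded = 01100100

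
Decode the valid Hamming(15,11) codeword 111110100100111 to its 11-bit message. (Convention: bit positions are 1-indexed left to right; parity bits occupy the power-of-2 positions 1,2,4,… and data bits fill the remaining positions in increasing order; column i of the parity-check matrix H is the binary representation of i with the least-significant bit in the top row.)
Parity bits occupy power-of-2 positions; data bits are at positions {3,5,6,7,9,10,11,12,13,14,15} (1-indexed).
Extract: c[3]=1 c[5]=1 c[6]=0 c[7]=1 c[9]=0 c[10]=1 c[11]=0 c[12]=0 c[13]=1 c[14]=1 c[15]=1
Data = 11010100111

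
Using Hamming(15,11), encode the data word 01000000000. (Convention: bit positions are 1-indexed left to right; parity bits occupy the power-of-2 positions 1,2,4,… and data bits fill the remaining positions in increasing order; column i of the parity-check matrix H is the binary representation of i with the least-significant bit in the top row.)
Codeword c = d · G (mod 2), d = 01000000000:
  c[0] = d·G[:,0] = (01000000000)·(11011010101) mod 2 = 0+1+0+0+0+0+0+0+0+0+0 mod 2 = 1
  c[1] = d·G[:,1] = (01000000000)·(10110110011) mod 2 = 0+0+0+0+0+0+0+0+0+0+0 mod 2 = 0
  c[2] = d·G[:,2] = (01000000000)·(10000000000) mod 2 = 0+0+0+0+0+0+0+0+0+0+0 mod 2 = 0
  c[3] = d·G[:,3] = (01000000000)·(01110001111) mod 2 = 0+1+0+0+0+0+0+0+0+0+0 mod 2 = 1
  c[4] = d·G[:,4] = (01000000000)·(01000000000) mod 2 = 0+1+0+0+0+0+0+0+0+0+0 mod 2 = 1
  c[5] = d·G[:,5] = (01000000000)·(00100000000) mod 2 = 0+0+0+0+0+0+0+0+0+0+0 mod 2 = 0
  c[6] = d·G[:,6] = (01000000000)·(00010000000) mod 2 = 0+0+0+0+0+0+0+0+0+0+0 mod 2 = 0
  c[7] = d·G[:,7] = (01000000000)·(00001111111) mod 2 = 0+0+0+0+0+0+0+0+0+0+0 mod 2 = 0
  c[8] = d·G[:,8] = (01000000000)·(00001000000) mod 2 = 0+0+0+0+0+0+0+0+0+0+0 mod 2 = 0
  c[9] = d·G[:,9] = (01000000000)·(00000100000) mod 2 = 0+0+0+0+0+0+0+0+0+0+0 mod 2 = 0
  c[10] = d·G[:,10] = (01000000000)·(00000010000) mod 2 = 0+0+0+0+0+0+0+0+0+0+0 mod 2 = 0
  c[11] = d·G[:,11] = (01000000000)·(00000001000) mod 2 = 0+0+0+0+0+0+0+0+0+0+0 mod 2 = 0
  c[12] = d·G[:,12] = (01000000000)·(00000000100) mod 2 = 0+0+0+0+0+0+0+0+0+0+0 mod 2 = 0
  c[13] = d·G[:,13] = (01000000000)·(00000000010) mod 2 = 0+0+0+0+0+0+0+0+0+0+0 mod 2 = 0
  c[14] = d·G[:,14] = (01000000000)·(00000000001) mod 2 = 0+0+0+0+0+0+0+0+0+0+0 mod 2 = 0
Codeword = 100110000000000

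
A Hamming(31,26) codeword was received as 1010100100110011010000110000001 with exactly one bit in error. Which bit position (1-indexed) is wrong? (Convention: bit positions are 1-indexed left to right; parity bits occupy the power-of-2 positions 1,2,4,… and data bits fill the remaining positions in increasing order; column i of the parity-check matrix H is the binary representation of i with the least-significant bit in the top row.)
Syndrome s = H · r^T (mod 2), r = 1010100100110011010000110000001:
  s[0] = (1010101010101010101010101010101)·(1010100100110011010000110000001) mod 2 = 1+0+1+0+1+0+0+0+0+0+1+0+0+0+1+0+0+0+0+0+0+0+1+0+0+0+0+0+0+0+1 mod 2 = 1
  s[1] = (0110011001100110011001100110011)·(1010100100110011010000110000001) mod 2 = 0+0+1+0+0+0+0+0+0+0+1+0+0+0+1+0+0+1+0+0+0+0+1+0+0+0+0+0+0+0+1 mod 2 = 0
  s[2] = (0001111000011110000111100001111)·(1010100100110011010000110000001) mod 2 = 0+0+0+0+1+0+0+0+0+0+0+1+0+0+1+0+0+0+0+0+0+0+1+0+0+0+0+0+0+0+1 mod 2 = 1
  s[3] = (0000000111111110000000011111111)·(1010100100110011010000110000001) mod 2 = 0+0+0+0+0+0+0+1+0+0+1+1+0+0+1+0+0+0+0+0+0+0+0+1+0+0+0+0+0+0+1 mod 2 = 0
  s[4] = (0000000000000001111111111111111)·(1010100100110011010000110000001) mod 2 = 0+0+0+0+0+0+0+0+0+0+0+0+0+0+0+1+0+1+0+0+0+0+1+1+0+0+0+0+0+0+1 mod 2 = 1
Syndrome = 10101
Column i of H is the binary representation of i, so the syndrome is the binary index of the flipped bit.
Read s = 10101 with s[0] as LSB: 1·2^0 + 0·2^1 + 1·2^2 + 0·2^3 + 1·2^4 = 21.
Error is at bit position 21.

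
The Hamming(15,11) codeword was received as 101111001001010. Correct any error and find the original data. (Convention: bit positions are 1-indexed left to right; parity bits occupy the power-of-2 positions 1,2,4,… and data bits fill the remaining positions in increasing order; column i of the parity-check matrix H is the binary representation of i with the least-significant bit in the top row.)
Syndrome s = H · r^T (mod 2), r = 101111001001010:
  s[0] = (101010101010101)·(101111001001010) mod 2 = 1+0+1+0+1+0+0+0+1+0+0+0+0+0+0 mod 2 = 0
  s[1] = (011001100110011)·(101111001001010) mod 2 = 0+0+1+0+0+1+0+0+0+0+0+0+0+1+0 mod 2 = 1
  s[2] = (000111100001111)·(101111001001010) mod 2 = 0+0+0+1+1+1+0+0+0+0+0+1+0+1+0 mod 2 = 1
  s[3] = (000000011111111)·(101111001001010) mod 2 = 0+0+0+0+0+0+0+0+1+0+0+1+0+1+0 mod 2 = 1
Syndrome = 0111
Column 14 of H equals this syndrome → error at bit 14 (1-indexed).
Flip bit 14: 101111001001010 → 101111001001000
Extract data bits at positions {3,5,6,7,9,10,11,12,13,14,15}: 11101001000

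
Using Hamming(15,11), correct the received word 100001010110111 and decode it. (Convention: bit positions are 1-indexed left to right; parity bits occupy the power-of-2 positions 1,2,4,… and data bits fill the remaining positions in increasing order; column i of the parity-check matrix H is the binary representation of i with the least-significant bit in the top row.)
Syndrome s = H · r^T (mod 2), r = 100001010110111:
  s[0] = (101010101010101)·(100001010110111) mod 2 = 1+0+0+0+0+0+0+0+0+0+1+0+1+0+1 mod 2 = 0
  s[1] = (011001100110011)·(100001010110111) mod 2 = 0+0+0+0+0+1+0+0+0+1+1+0+0+1+1 mod 2 = 1
  s[2] = (000111100001111)·(100001010110111) mod 2 = 0+0+0+0+0+1+0+0+0+0+0+0+1+1+1 mod 2 = 0
  s[3] = (000000011111111)·(100001010110111) mod 2 = 0+0+0+0+0+0+0+1+0+1+1+0+1+1+1 mod 2 = 0
Syndrome = 0100
Column 2 of H equals this syndrome → error at bit 2 (1-indexed).
Flip bit 2: 100001010110111 → 110001010110111
Extract data bits at positions {3,5,6,7,9,10,11,12,13,14,15}: 00100110111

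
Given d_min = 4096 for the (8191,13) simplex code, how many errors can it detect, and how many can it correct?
Detection only: up to d_min − 1 = 4095 errors.
Correction: up to ⌊(d_min − 1)/2⌋ = ⌊4095/2⌋ = 2047 errors.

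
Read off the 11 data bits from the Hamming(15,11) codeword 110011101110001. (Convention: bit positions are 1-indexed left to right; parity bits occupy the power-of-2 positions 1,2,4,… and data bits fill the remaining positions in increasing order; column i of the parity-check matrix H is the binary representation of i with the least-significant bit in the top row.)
Parity bits occupy power-of-2 positions; data bits are at positions {3,5,6,7,9,10,11,12,13,14,15} (1-indexed).
Extract: c[3]=0 c[5]=1 c[6]=1 c[7]=1 c[9]=1 c[10]=1 c[11]=1 c[12]=0 c[13]=0 c[14]=0 c[15]=1
Data = 01111110001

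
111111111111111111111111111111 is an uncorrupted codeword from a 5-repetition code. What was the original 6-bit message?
Split into 5-bit blocks: 11111 11111 11111 11111 11111 11111
Data = 111111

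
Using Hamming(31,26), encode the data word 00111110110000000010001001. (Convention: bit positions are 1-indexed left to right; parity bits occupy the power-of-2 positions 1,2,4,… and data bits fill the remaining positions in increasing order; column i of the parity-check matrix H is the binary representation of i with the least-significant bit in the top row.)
Codeword c = d · G (mod 2), d = 00111110110000000010001001:
  c[0] = d·G[:,0] = (00111110110000000010001001)·(11011010101101010101010101) mod 2 = 0+0+0+1+1+0+1+0+1+0+0+0+0+0+0+0+0+0+0+0+0+0+0+0+0+1 mod 2 = 1
  c[1] = d·G[:,1] = (00111110110000000010001001)·(10110110011011001100110011) mod 2 = 0+0+1+1+0+1+1+0+0+1+0+0+0+0+0+0+0+0+0+0+0+0+0+0+0+1 mod 2 = 0
  c[2] = d·G[:,2] = (00111110110000000010001001)·(10000000000000000000000000) mod 2 = 0+0+0+0+0+0+0+0+0+0+0+0+0+0+0+0+0+0+0+0+0+0+0+0+0+0 mod 2 = 0
  c[3] = d·G[:,3] = (00111110110000000010001001)·(01110001111000111100001111) mod 2 = 0+0+1+1+0+0+0+0+1+1+0+0+0+0+0+0+0+0+0+0+0+0+1+0+0+1 mod 2 = 0
  c[4] = d·G[:,4] = (00111110110000000010001001)·(01000000000000000000000000) mod 2 = 0+0+0+0+0+0+0+0+0+0+0+0+0+0+0+0+0+0+0+0+0+0+0+0+0+0 mod 2 = 0
  c[5] = d·G[:,5] = (00111110110000000010001001)·(00100000000000000000000000) mod 2 = 0+0+1+0+0+0+0+0+0+0+0+0+0+0+0+0+0+0+0+0+0+0+0+0+0+0 mod 2 = 1
  c[6] = d·G[:,6] = (00111110110000000010001001)·(00010000000000000000000000) mod 2 = 0+0+0+1+0+0+0+0+0+0+0+0+0+0+0+0+0+0+0+0+0+0+0+0+0+0 mod 2 = 1
  c[7] = d·G[:,7] = (00111110110000000010001001)·(00001111111000000011111111) mod 2 = 0+0+0+0+1+1+1+0+1+1+0+0+0+0+0+0+0+0+1+0+0+0+1+0+0+1 mod 2 = 0
  c[8] = d·G[:,8] = (00111110110000000010001001)·(00001000000000000000000000) mod 2 = 0+0+0+0+1+0+0+0+0+0+0+0+0+0+0+0+0+0+0+0+0+0+0+0+0+0 mod 2 = 1
  c[9] = d·G[:,9] = (00111110110000000010001001)·(00000100000000000000000000) mod 2 = 0+0+0+0+0+1+0+0+0+0+0+0+0+0+0+0+0+0+0+0+0+0+0+0+0+0 mod 2 = 1
  c[10] = d·G[:,10] = (00111110110000000010001001)·(00000010000000000000000000) mod 2 = 0+0+0+0+0+0+1+0+0+0+0+0+0+0+0+0+0+0+0+0+0+0+0+0+0+0 mod 2 = 1
  c[11] = d·G[:,11] = (00111110110000000010001001)·(00000001000000000000000000) mod 2 = 0+0+0+0+0+0+0+0+0+0+0+0+0+0+0+0+0+0+0+0+0+0+0+0+0+0 mod 2 = 0
  c[12] = d·G[:,12] = (00111110110000000010001001)·(00000000100000000000000000) mod 2 = 0+0+0+0+0+0+0+0+1+0+0+0+0+0+0+0+0+0+0+0+0+0+0+0+0+0 mod 2 = 1
  c[13] = d·G[:,13] = (00111110110000000010001001)·(00000000010000000000000000) mod 2 = 0+0+0+0+0+0+0+0+0+1+0+0+0+0+0+0+0+0+0+0+0+0+0+0+0+0 mod 2 = 1
  c[14] = d·G[:,14] = (00111110110000000010001001)·(00000000001000000000000000) mod 2 = 0+0+0+0+0+0+0+0+0+0+0+0+0+0+0+0+0+0+0+0+0+0+0+0+0+0 mod 2 = 0
  c[15] = d·G[:,15] = (00111110110000000010001001)·(00000000000111111111111111) mod 2 = 0+0+0+0+0+0+0+0+0+0+0+0+0+0+0+0+0+0+1+0+0+0+1+0+0+1 mod 2 = 1
  c[16] = d·G[:,16] = (00111110110000000010001001)·(00000000000100000000000000) mod 2 = 0+0+0+0+0+0+0+0+0+0+0+0+0+0+0+0+0+0+0+0+0+0+0+0+0+0 mod 2 = 0
  c[17] = d·G[:,17] = (00111110110000000010001001)·(00000000000010000000000000) mod 2 = 0+0+0+0+0+0+0+0+0+0+0+0+0+0+0+0+0+0+0+0+0+0+0+0+0+0 mod 2 = 0
  c[18] = d·G[:,18] = (00111110110000000010001001)·(00000000000001000000000000) mod 2 = 0+0+0+0+0+0+0+0+0+0+0+0+0+0+0+0+0+0+0+0+0+0+0+0+0+0 mod 2 = 0
  c[19] = d·G[:,19] = (00111110110000000010001001)·(00000000000000100000000000) mod 2 = 0+0+0+0+0+0+0+0+0+0+0+0+0+0+0+0+0+0+0+0+0+0+0+0+0+0 mod 2 = 0
  c[20] = d·G[:,20] = (00111110110000000010001001)·(00000000000000010000000000) mod 2 = 0+0+0+0+0+0+0+0+0+0+0+0+0+0+0+0+0+0+0+0+0+0+0+0+0+0 mod 2 = 0
  c[21] = d·G[:,21] = (00111110110000000010001001)·(00000000000000001000000000) mod 2 = 0+0+0+0+0+0+0+0+0+0+0+0+0+0+0+0+0+0+0+0+0+0+0+0+0+0 mod 2 = 0
  c[22] = d·G[:,22] = (00111110110000000010001001)·(00000000000000000100000000) mod 2 = 0+0+0+0+0+0+0+0+0+0+0+0+0+0+0+0+0+0+0+0+0+0+0+0+0+0 mod 2 = 0
  c[23] = d·G[:,23] = (00111110110000000010001001)·(00000000000000000010000000) mod 2 = 0+0+0+0+0+0+0+0+0+0+0+0+0+0+0+0+0+0+1+0+0+0+0+0+0+0 mod 2 = 1
  c[24] = d·G[:,24] = (00111110110000000010001001)·(00000000000000000001000000) mod 2 = 0+0+0+0+0+0+0+0+0+0+0+0+0+0+0+0+0+0+0+0+0+0+0+0+0+0 mod 2 = 0
  c[25] = d·G[:,25] = (00111110110000000010001001)·(00000000000000000000100000) mod 2 = 0+0+0+0+0+0+0+0+0+0+0+0+0+0+0+0+0+0+0+0+0+0+0+0+0+0 mod 2 = 0
  c[26] = d·G[:,26] = (00111110110000000010001001)·(00000000000000000000010000) mod 2 = 0+0+0+0+0+0+0+0+0+0+0+0+0+0+0+0+0+0+0+0+0+0+0+0+0+0 mod 2 = 0
  c[27] = d·G[:,27] = (00111110110000000010001001)·(00000000000000000000001000) mod 2 = 0+0+0+0+0+0+0+0+0+0+0+0+0+0+0+0+0+0+0+0+0+0+1+0+0+0 mod 2 = 1
  c[28] = d·G[:,28] = (00111110110000000010001001)·(00000000000000000000000100) mod 2 = 0+0+0+0+0+0+0+0+0+0+0+0+0+0+0+0+0+0+0+0+0+0+0+0+0+0 mod 2 = 0
  c[29] = d·G[:,29] = (00111110110000000010001001)·(00000000000000000000000010) mod 2 = 0+0+0+0+0+0+0+0+0+0+0+0+0+0+0+0+0+0+0+0+0+0+0+0+0+0 mod 2 = 0
  c[30] = d·G[:,30] = (00111110110000000010001001)·(00000000000000000000000001) mod 2 = 0+0+0+0+0+0+0+0+0+0+0+0+0+0+0+0+0+0+0+0+0+0+0+0+0+1 mod 2 = 1
Codeword = 1000011011101101000000010001001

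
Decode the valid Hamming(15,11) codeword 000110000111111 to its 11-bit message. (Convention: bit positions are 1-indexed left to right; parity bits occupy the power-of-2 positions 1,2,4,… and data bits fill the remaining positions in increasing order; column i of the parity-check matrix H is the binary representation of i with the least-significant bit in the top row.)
Parity bits occupy power-of-2 positions; data bits are at positions {3,5,6,7,9,10,11,12,13,14,15} (1-indexed).
Extract: c[3]=0 c[5]=1 c[6]=0 c[7]=0 c[9]=0 c[10]=1 c[11]=1 c[12]=1 c[13]=1 c[14]=1 c[15]=1
Data = 01000111111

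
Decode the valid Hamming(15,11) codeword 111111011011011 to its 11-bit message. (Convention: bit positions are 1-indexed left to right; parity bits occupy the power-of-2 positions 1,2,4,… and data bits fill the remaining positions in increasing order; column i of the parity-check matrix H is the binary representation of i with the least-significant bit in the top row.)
Parity bits occupy power-of-2 positions; data bits are at positions {3,5,6,7,9,10,11,12,13,14,15} (1-indexed).
Extract: c[3]=1 c[5]=1 c[6]=1 c[7]=0 c[9]=1 c[10]=0 c[11]=1 c[12]=1 c[13]=0 c[14]=1 c[15]=1
Data = 11101011011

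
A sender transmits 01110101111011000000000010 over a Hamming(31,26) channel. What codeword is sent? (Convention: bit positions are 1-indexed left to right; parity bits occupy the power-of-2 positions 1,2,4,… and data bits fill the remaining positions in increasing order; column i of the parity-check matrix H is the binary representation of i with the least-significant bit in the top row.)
Codeword c = d · G (mod 2), d = 01110101111011000000000010:
  c[0] = d·G[:,0] = (01110101111011000000000010)·(11011010101101010101010101) mod 2 = 0+1+0+1+0+0+0+0+1+0+1+0+0+1+0+0+0+0+0+0+0+0+0+0+0+0 mod 2 = 1
  c[1] = d·G[:,1] = (01110101111011000000000010)·(10110110011011001100110011) mod 2 = 0+0+1+1+0+1+0+0+0+1+1+0+1+1+0+0+0+0+0+0+0+0+0+0+1+0 mod 2 = 0
  c[2] = d·G[:,2] = (01110101111011000000000010)·(10000000000000000000000000) mod 2 = 0+0+0+0+0+0+0+0+0+0+0+0+0+0+0+0+0+0+0+0+0+0+0+0+0+0 mod 2 = 0
  c[3] = d·G[:,3] = (01110101111011000000000010)·(01110001111000111100001111) mod 2 = 0+1+1+1+0+0+0+1+1+1+1+0+0+0+0+0+0+0+0+0+0+0+0+0+1+0 mod 2 = 0
  c[4] = d·G[:,4] = (01110101111011000000000010)·(01000000000000000000000000) mod 2 = 0+1+0+0+0+0+0+0+0+0+0+0+0+0+0+0+0+0+0+0+0+0+0+0+0+0 mod 2 = 1
  c[5] = d·G[:,5] = (01110101111011000000000010)·(00100000000000000000000000) mod 2 = 0+0+1+0+0+0+0+0+0+0+0+0+0+0+0+0+0+0+0+0+0+0+0+0+0+0 mod 2 = 1
  c[6] = d·G[:,6] = (01110101111011000000000010)·(00010000000000000000000000) mod 2 = 0+0+0+1+0+0+0+0+0+0+0+0+0+0+0+0+0+0+0+0+0+0+0+0+0+0 mod 2 = 1
  c[7] = d·G[:,7] = (01110101111011000000000010)·(00001111111000000011111111) mod 2 = 0+0+0+0+0+1+0+1+1+1+1+0+0+0+0+0+0+0+0+0+0+0+0+0+1+0 mod 2 = 0
  c[8] = d·G[:,8] = (01110101111011000000000010)·(00001000000000000000000000) mod 2 = 0+0+0+0+0+0+0+0+0+0+0+0+0+0+0+0+0+0+0+0+0+0+0+0+0+0 mod 2 = 0
  c[9] = d·G[:,9] = (01110101111011000000000010)·(00000100000000000000000000) mod 2 = 0+0+0+0+0+1+0+0+0+0+0+0+0+0+0+0+0+0+0+0+0+0+0+0+0+0 mod 2 = 1
  c[10] = d·G[:,10] = (01110101111011000000000010)·(00000010000000000000000000) mod 2 = 0+0+0+0+0+0+0+0+0+0+0+0+0+0+0+0+0+0+0+0+0+0+0+0+0+0 mod 2 = 0
  c[11] = d·G[:,11] = (01110101111011000000000010)·(00000001000000000000000000) mod 2 = 0+0+0+0+0+0+0+1+0+0+0+0+0+0+0+0+0+0+0+0+0+0+0+0+0+0 mod 2 = 1
  c[12] = d·G[:,12] = (01110101111011000000000010)·(00000000100000000000000000) mod 2 = 0+0+0+0+0+0+0+0+1+0+0+0+0+0+0+0+0+0+0+0+0+0+0+0+0+0 mod 2 = 1
  c[13] = d·G[:,13] = (01110101111011000000000010)·(00000000010000000000000000) mod 2 = 0+0+0+0+0+0+0+0+0+1+0+0+0+0+0+0+0+0+0+0+0+0+0+0+0+0 mod 2 = 1
  c[14] = d·G[:,14] = (01110101111011000000000010)·(00000000001000000000000000) mod 2 = 0+0+0+0+0+0+0+0+0+0+1+0+0+0+0+0+0+0+0+0+0+0+0+0+0+0 mod 2 = 1
  c[15] = d·G[:,15] = (01110101111011000000000010)·(00000000000111111111111111) mod 2 = 0+0+0+0+0+0+0+0+0+0+0+0+1+1+0+0+0+0+0+0+0+0+0+0+1+0 mod 2 = 1
  c[16] = d·G[:,16] = (01110101111011000000000010)·(00000000000100000000000000) mod 2 = 0+0+0+0+0+0+0+0+0+0+0+0+0+0+0+0+0+0+0+0+0+0+0+0+0+0 mod 2 = 0
  c[17] = d·G[:,17] = (01110101111011000000000010)·(00000000000010000000000000) mod 2 = 0+0+0+0+0+0+0+0+0+0+0+0+1+0+0+0+0+0+0+0+0+0+0+0+0+0 mod 2 = 1
  c[18] = d·G[:,18] = (01110101111011000000000010)·(00000000000001000000000000) mod 2 = 0+0+0+0+0+0+0+0+0+0+0+0+0+1+0+0+0+0+0+0+0+0+0+0+0+0 mod 2 = 1
  c[19] = d·G[:,19] = (01110101111011000000000010)·(00000000000000100000000000) mod 2 = 0+0+0+0+0+0+0+0+0+0+0+0+0+0+0+0+0+0+0+0+0+0+0+0+0+0 mod 2 = 0
  c[20] = d·G[:,20] = (01110101111011000000000010)·(00000000000000010000000000) mod 2 = 0+0+0+0+0+0+0+0+0+0+0+0+0+0+0+0+0+0+0+0+0+0+0+0+0+0 mod 2 = 0
  c[21] = d·G[:,21] = (01110101111011000000000010)·(00000000000000001000000000) mod 2 = 0+0+0+0+0+0+0+0+0+0+0+0+0+0+0+0+0+0+0+0+0+0+0+0+0+0 mod 2 = 0
  c[22] = d·G[:,22] = (01110101111011000000000010)·(00000000000000000100000000) mod 2 = 0+0+0+0+0+0+0+0+0+0+0+0+0+0+0+0+0+0+0+0+0+0+0+0+0+0 mod 2 = 0
  c[23] = d·G[:,23] = (01110101111011000000000010)·(00000000000000000010000000) mod 2 = 0+0+0+0+0+0+0+0+0+0+0+0+0+0+0+0+0+0+0+0+0+0+0+0+0+0 mod 2 = 0
  c[24] = d·G[:,24] = (01110101111011000000000010)·(00000000000000000001000000) mod 2 = 0+0+0+0+0+0+0+0+0+0+0+0+0+0+0+0+0+0+0+0+0+0+0+0+0+0 mod 2 = 0
  c[25] = d·G[:,25] = (01110101111011000000000010)·(00000000000000000000100000) mod 2 = 0+0+0+0+0+0+0+0+0+0+0+0+0+0+0+0+0+0+0+0+0+0+0+0+0+0 mod 2 = 0
  c[26] = d·G[:,26] = (01110101111011000000000010)·(00000000000000000000010000) mod 2 = 0+0+0+0+0+0+0+0+0+0+0+0+0+0+0+0+0+0+0+0+0+0+0+0+0+0 mod 2 = 0
  c[27] = d·G[:,27] = (01110101111011000000000010)·(00000000000000000000001000) mod 2 = 0+0+0+0+0+0+0+0+0+0+0+0+0+0+0+0+0+0+0+0+0+0+0+0+0+0 mod 2 = 0
  c[28] = d·G[:,28] = (01110101111011000000000010)·(00000000000000000000000100) mod 2 = 0+0+0+0+0+0+0+0+0+0+0+0+0+0+0+0+0+0+0+0+0+0+0+0+0+0 mod 2 = 0
  c[29] = d·G[:,29] = (01110101111011000000000010)·(00000000000000000000000010) mod 2 = 0+0+0+0+0+0+0+0+0+0+0+0+0+0+0+0+0+0+0+0+0+0+0+0+1+0 mod 2 = 1
  c[30] = d·G[:,30] = (01110101111011000000000010)·(00000000000000000000000001) mod 2 = 0+0+0+0+0+0+0+0+0+0+0+0+0+0+0+0+0+0+0+0+0+0+0+0+0+0 mod 2 = 0
Codeword = 1000111001011111011000000000010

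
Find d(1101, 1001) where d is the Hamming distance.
XOR = 0100, count of 1s = 1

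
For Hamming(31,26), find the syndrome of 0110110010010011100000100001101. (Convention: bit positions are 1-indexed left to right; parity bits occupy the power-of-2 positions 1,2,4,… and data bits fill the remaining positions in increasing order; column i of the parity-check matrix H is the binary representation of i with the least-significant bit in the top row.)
Syndrome s = H · r^T (mod 2), r = 0110110010010011100000100001101:
  s[0] = (1010101010101010101010101010101)·(0110110010010011100000100001101) mod 2 = 0+0+1+0+1+0+0+0+1+0+0+0+0+0+1+0+1+0+0+0+0+0+1+0+0+0+0+0+1+0+1 mod 2 = 0
  s[1] = (0110011001100110011001100110011)·(0110110010010011100000100001101) mod 2 = 0+1+1+0+0+1+0+0+0+0+0+0+0+0+1+0+0+0+0+0+0+0+1+0+0+0+0+0+0+0+1 mod 2 = 0
  s[2] = (0001111000011110000111100001111)·(0110110010010011100000100001101) mod 2 = 0+0+0+0+1+1+0+0+0+0+0+1+0+0+1+0+0+0+0+0+0+0+1+0+0+0+0+1+1+0+1 mod 2 = 0
  s[3] = (0000000111111110000000011111111)·(0110110010010011100000100001101) mod 2 = 0+0+0+0+0+0+0+0+1+0+0+1+0+0+1+0+0+0+0+0+0+0+0+0+0+0+0+1+1+0+1 mod 2 = 0
  s[4] = (0000000000000001111111111111111)·(0110110010010011100000100001101) mod 2 = 0+0+0+0+0+0+0+0+0+0+0+0+0+0+0+1+1+0+0+0+0+0+1+0+0+0+0+1+1+0+1 mod 2 = 0
Syndrome = 00000
s = 0: no error detected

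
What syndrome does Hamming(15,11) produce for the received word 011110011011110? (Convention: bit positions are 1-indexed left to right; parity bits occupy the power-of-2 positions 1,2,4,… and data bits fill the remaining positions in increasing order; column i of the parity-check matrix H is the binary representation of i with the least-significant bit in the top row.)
Syndrome s = H · r^T (mod 2), r = 011110011011110:
  s[0] = (101010101010101)·(011110011011110) mod 2 = 0+0+1+0+1+0+0+0+1+0+1+0+1+0+0 mod 2 = 1
  s[1] = (011001100110011)·(011110011011110) mod 2 = 0+1+1+0+0+0+0+0+0+0+1+0+0+1+0 mod 2 = 0
  s[2] = (000111100001111)·(011110011011110) mod 2 = 0+0+0+1+1+0+0+0+0+0+0+1+1+1+0 mod 2 = 1
  s[3] = (000000011111111)·(011110011011110) mod 2 = 0+0+0+0+0+0+0+1+1+0+1+1+1+1+0 mod 2 = 0
Syndrome = 1010
Non-zero syndrome: error at position 5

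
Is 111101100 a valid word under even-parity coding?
Sum of all bits: 1+1+1+1+0+1+1+0+0 = 6; 6 mod 2 = 0. Result is 0 → valid parity.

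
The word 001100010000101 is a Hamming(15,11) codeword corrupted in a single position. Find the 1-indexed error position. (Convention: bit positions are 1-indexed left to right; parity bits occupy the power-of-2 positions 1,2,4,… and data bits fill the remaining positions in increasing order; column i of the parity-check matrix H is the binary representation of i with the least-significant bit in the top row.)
Syndrome s = H · r^T (mod 2), r = 001100010000101:
  s[0] = (101010101010101)·(001100010000101) mod 2 = 0+0+1+0+0+0+0+0+0+0+0+0+1+0+1 mod 2 = 1
  s[1] = (011001100110011)·(001100010000101) mod 2 = 0+0+1+0+0+0+0+0+0+0+0+0+0+0+1 mod 2 = 0
  s[2] = (000111100001111)·(001100010000101) mod 2 = 0+0+0+1+0+0+0+0+0+0+0+0+1+0+1 mod 2 = 1
  s[3] = (000000011111111)·(001100010000101) mod 2 = 0+0+0+0+0+0+0+1+0+0+0+0+1+0+1 mod 2 = 1
Syndrome = 1011
Column i of H is the binary representation of i, so the syndrome is the binary index of the flipped bit.
Read s = 1011 with s[0] as LSB: 1·2^0 + 0·2^1 + 1·2^2 + 1·2^3 = 13.
Error is at bit position 13.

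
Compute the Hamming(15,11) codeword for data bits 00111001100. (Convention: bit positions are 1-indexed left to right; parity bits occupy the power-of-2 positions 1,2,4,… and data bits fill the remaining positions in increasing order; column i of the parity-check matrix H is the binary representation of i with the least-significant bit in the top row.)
Codeword c = d · G (mod 2), d = 00111001100:
  c[0] = d·G[:,0] = (00111001100)·(11011010101) mod 2 = 0+0+0+1+1+0+0+0+1+0+0 mod 2 = 1
  c[1] = d·G[:,1] = (00111001100)·(10110110011) mod 2 = 0+0+1+1+0+0+0+0+0+0+0 mod 2 = 0
  c[2] = d·G[:,2] = (00111001100)·(10000000000) mod 2 = 0+0+0+0+0+0+0+0+0+0+0 mod 2 = 0
  c[3] = d·G[:,3] = (00111001100)·(01110001111) mod 2 = 0+0+1+1+0+0+0+1+1+0+0 mod 2 = 0
  c[4] = d·G[:,4] = (00111001100)·(01000000000) mod 2 = 0+0+0+0+0+0+0+0+0+0+0 mod 2 = 0
  c[5] = d·G[:,5] = (00111001100)·(00100000000) mod 2 = 0+0+1+0+0+0+0+0+0+0+0 mod 2 = 1
  c[6] = d·G[:,6] = (00111001100)·(00010000000) mod 2 = 0+0+0+1+0+0+0+0+0+0+0 mod 2 = 1
  c[7] = d·G[:,7] = (00111001100)·(00001111111) mod 2 = 0+0+0+0+1+0+0+1+1+0+0 mod 2 = 1
  c[8] = d·G[:,8] = (00111001100)·(00001000000) mod 2 = 0+0+0+0+1+0+0+0+0+0+0 mod 2 = 1
  c[9] = d·G[:,9] = (00111001100)·(00000100000) mod 2 = 0+0+0+0+0+0+0+0+0+0+0 mod 2 = 0
  c[10] = d·G[:,10] = (00111001100)·(00000010000) mod 2 = 0+0+0+0+0+0+0+0+0+0+0 mod 2 = 0
  c[11] = d·G[:,11] = (00111001100)·(00000001000) mod 2 = 0+0+0+0+0+0+0+1+0+0+0 mod 2 = 1
  c[12] = d·G[:,12] = (00111001100)·(00000000100) mod 2 = 0+0+0+0+0+0+0+0+1+0+0 mod 2 = 1
  c[13] = d·G[:,13] = (00111001100)·(00000000010) mod 2 = 0+0+0+0+0+0+0+0+0+0+0 mod 2 = 0
  c[14] = d·G[:,14] = (00111001100)·(00000000001) mod 2 = 0+0+0+0+0+0+0+0+0+0+0 mod 2 = 0
Codeword = 100001111001100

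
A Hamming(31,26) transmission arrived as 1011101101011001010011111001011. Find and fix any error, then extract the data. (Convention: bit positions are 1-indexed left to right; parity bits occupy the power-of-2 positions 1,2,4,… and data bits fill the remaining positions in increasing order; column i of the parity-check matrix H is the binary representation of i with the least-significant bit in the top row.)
Syndrome s = H · r^T (mod 2), r = 1011101101011001010011111001011:
  s[0] = (1010101010101010101010101010101)·(1011101101011001010011111001011) mod 2 = 1+0+1+0+1+0+1+0+0+0+0+0+1+0+0+0+0+0+0+0+1+0+1+0+1+0+0+0+0+0+1 mod 2 = 1
  s[1] = (0110011001100110011001100110011)·(1011101101011001010011111001011) mod 2 = 0+0+1+0+0+0+1+0+0+1+0+0+0+0+0+0+0+1+0+0+0+1+1+0+0+0+0+0+0+1+1 mod 2 = 0
  s[2] = (0001111000011110000111100001111)·(1011101101011001010011111001011) mod 2 = 0+0+0+1+1+0+1+0+0+0+0+1+1+0+0+0+0+0+0+0+1+1+1+0+0+0+0+1+0+1+1 mod 2 = 1
  s[3] = (0000000111111110000000011111111)·(1011101101011001010011111001011) mod 2 = 0+0+0+0+0+0+0+1+0+1+0+1+1+0+0+0+0+0+0+0+0+0+0+1+1+0+0+1+0+1+1 mod 2 = 1
  s[4] = (0000000000000001111111111111111)·(1011101101011001010011111001011) mod 2 = 0+0+0+0+0+0+0+0+0+0+0+0+0+0+0+1+0+1+0+0+1+1+1+1+1+0+0+1+0+1+1 mod 2 = 0
Syndrome = 10110
Column 13 of H equals this syndrome → error at bit 13 (1-indexed).
Flip bit 13: 1011101101011001010011111001011 → 1011101101010001010011111001011
Extract data bits at positions {3,5,6,7,9,10,11,12,13,14,15,17,18,19,20,21,22,23,24,25,26,27,28,29,30,31}: 11010101000010011111001011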